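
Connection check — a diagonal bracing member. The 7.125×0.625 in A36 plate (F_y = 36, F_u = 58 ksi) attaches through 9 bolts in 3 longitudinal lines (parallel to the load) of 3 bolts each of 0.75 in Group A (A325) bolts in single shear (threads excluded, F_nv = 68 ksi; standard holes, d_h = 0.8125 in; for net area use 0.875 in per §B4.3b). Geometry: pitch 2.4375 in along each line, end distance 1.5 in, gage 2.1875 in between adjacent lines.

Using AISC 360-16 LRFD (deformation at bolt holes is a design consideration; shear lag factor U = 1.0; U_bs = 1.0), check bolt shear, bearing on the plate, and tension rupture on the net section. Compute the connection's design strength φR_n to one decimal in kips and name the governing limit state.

122.3 kips (net-section rupture governs)

Bolt shear: A_b = π(0.75)²/4 = 0.44179 in². φR_n = 0.75 × 68 × 0.44179 × 9 × 1 = 202.8 kips.
Bearing (0.625 in plate, F_u = 58 ksi): end bolts L_c = 1.5 − 0.8125/2 = 1.09375, R_n = min(1.2×1.09375×0.625×58, 2.4×0.75×0.625×58) = 47.578 kips/bolt; interior L_c = 2.4375 − 0.8125 = 1.625, R_n = 65.25 kips/bolt. φR_n = 0.75 × (3×47.578 + 6×65.25) = 400.7 kips.
Tension rupture (net): A_n = (7.125 − 3×0.875)×0.625 = 2.8125 in² (U = 1.0, A_e = A_n). φR_n = 0.75 × 58 × 2.8125 = 122.3 kips.
Governing: min(202.8, 400.7, 122.3) = 122.3 kips → net-section rupture.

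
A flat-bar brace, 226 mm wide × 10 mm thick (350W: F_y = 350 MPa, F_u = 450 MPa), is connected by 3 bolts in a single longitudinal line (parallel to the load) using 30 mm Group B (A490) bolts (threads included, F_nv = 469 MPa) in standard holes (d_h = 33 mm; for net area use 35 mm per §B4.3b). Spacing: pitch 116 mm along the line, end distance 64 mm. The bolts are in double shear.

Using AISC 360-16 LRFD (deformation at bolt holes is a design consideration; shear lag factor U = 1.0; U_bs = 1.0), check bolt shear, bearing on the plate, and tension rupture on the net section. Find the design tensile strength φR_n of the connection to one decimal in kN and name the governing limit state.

Bolt shear: A_b = π(30)²/4 = 706.86 mm². φR_n = 0.75 × 469 × 706.86 × 3 × 2 = 1491.8 kN.
Bearing (10 mm plate, F_u = 450 MPa): end bolts L_c = 64 − 33/2 = 47.5, R_n = min(1.2×47.5×10×450, 2.4×30×10×450) = 256.5 kN/bolt; interior L_c = 116 − 33 = 83, R_n = 324 kN/bolt. φR_n = 0.75 × (1×256.5 + 2×324) = 678.4 kN.
Tension rupture (net): A_n = (226 − 1×35)×10 = 1910 mm² (U = 1.0, A_e = A_n). φR_n = 0.75 × 450 × 1910 = 644.6 kN.
Governing: min(1491.8, 678.4, 644.6) = 644.6 kN → net-section rupture.

644.6 kN (net-section rupture governs)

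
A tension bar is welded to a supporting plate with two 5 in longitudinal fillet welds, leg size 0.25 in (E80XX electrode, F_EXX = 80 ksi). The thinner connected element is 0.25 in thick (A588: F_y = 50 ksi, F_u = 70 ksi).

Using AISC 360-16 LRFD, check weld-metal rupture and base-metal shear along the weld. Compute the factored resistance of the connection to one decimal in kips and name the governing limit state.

63.6 kips (weld metal governs)

Weld metal: throat = 0.707×0.25 = 0.17675 in, L = 2×5 = 10 in. φR_n = 0.75 × 0.6 × 80 × 0.17675 × 10 = 63.6 kips.
Base metal shear (0.25 in plate): yield φR_n = 1.0×0.6×50×0.25×10 = 75.0 kips; rupture φR_n = 0.75×0.6×70×0.25×10 = 78.8 kips; take 75.0 kips (yield).
Governing: min(63.6, 75.0) = 63.6 kips → weld metal.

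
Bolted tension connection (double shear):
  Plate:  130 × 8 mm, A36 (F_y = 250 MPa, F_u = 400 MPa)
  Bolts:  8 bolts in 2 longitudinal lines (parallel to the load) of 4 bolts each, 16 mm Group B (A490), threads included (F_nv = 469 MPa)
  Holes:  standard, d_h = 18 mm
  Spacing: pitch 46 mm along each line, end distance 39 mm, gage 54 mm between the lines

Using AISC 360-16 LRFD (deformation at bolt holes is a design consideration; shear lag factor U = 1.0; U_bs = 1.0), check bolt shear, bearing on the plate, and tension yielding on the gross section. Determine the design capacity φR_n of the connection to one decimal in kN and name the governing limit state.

234.0 kN (gross-section yield governs)

Bolt shear: A_b = π(16)²/4 = 201.06 mm². φR_n = 0.75 × 469 × 201.06 × 8 × 2 = 1131.6 kN.
Bearing (8 mm plate, F_u = 400 MPa): end bolts L_c = 39 − 18/2 = 30, R_n = min(1.2×30×8×400, 2.4×16×8×400) = 115.2 kN/bolt; interior L_c = 46 − 18 = 28, R_n = 107.52 kN/bolt. φR_n = 0.75 × (2×115.2 + 6×107.52) = 656.6 kN.
Tension yield (gross): A_g = 130×8 = 1040 mm². φR_n = 0.90 × 250 × 1040 = 234.0 kN.
Governing: min(1131.6, 656.6, 234.0) = 234.0 kN → gross-section yield.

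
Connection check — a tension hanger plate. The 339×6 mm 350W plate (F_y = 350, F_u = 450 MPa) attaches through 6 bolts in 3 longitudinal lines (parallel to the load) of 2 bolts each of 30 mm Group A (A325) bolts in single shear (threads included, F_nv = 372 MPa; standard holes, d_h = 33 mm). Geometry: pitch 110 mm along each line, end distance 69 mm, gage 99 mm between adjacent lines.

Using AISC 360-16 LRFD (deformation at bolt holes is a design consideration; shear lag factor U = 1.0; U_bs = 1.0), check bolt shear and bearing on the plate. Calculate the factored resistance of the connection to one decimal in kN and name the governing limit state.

Bolt shear: A_b = π(30)²/4 = 706.86 mm². φR_n = 0.75 × 372 × 706.86 × 6 × 1 = 1183.3 kN.
Bearing (6 mm plate, F_u = 450 MPa): end bolts L_c = 69 − 33/2 = 52.5, R_n = min(1.2×52.5×6×450, 2.4×30×6×450) = 170.1 kN/bolt; interior L_c = 110 − 33 = 77, R_n = 194.4 kN/bolt. φR_n = 0.75 × (3×170.1 + 3×194.4) = 820.1 kN.
Governing: min(1183.3, 820.1) = 820.1 kN → bearing.

820.1 kN (bearing governs)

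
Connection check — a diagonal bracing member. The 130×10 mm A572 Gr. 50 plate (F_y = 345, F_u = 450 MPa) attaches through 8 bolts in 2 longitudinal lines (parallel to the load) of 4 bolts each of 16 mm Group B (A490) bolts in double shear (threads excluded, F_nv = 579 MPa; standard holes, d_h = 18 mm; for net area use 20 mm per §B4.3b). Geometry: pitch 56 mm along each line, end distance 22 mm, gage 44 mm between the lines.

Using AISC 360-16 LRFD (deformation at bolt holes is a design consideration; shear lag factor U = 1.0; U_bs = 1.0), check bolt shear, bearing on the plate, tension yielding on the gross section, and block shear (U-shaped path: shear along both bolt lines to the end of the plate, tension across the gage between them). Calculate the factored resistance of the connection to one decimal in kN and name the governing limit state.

403.7 kN (gross-section yield governs)

Bolt shear: A_b = π(16)²/4 = 201.06 mm². φR_n = 0.75 × 579 × 201.06 × 8 × 2 = 1397.0 kN.
Bearing (10 mm plate, F_u = 450 MPa): end bolts L_c = 22 − 18/2 = 13, R_n = min(1.2×13×10×450, 2.4×16×10×450) = 70.2 kN/bolt; interior L_c = 56 − 18 = 38, R_n = 172.8 kN/bolt. φR_n = 0.75 × (2×70.2 + 6×172.8) = 882.9 kN.
Tension yield (gross): A_g = 130×10 = 1300 mm². φR_n = 0.90 × 345 × 1300 = 403.7 kN.
Block shear: shear path 2×[22+3×56] = 2×190 mm, A_gv = 3800, A_nv = 2×(190 − 3.5×20)×10 = 2400 mm²; tension across gage: (44 − 1×20)×10 = 240 mm². R_n = min(0.6×450×2400, 0.6×345×3800) + 1.0×450×240 = min(648, 786.6) + 108 = 756 kN. φR_n = 0.75 × 756 = 567.0 kN.
Governing: min(1397.0, 882.9, 403.7, 567.0) = 403.7 kN → gross-section yield.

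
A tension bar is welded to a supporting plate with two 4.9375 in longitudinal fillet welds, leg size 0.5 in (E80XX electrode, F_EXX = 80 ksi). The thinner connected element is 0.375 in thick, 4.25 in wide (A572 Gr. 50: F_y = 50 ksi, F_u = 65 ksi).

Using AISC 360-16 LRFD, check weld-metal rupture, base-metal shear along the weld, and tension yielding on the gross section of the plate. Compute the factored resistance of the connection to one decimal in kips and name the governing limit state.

71.7 kips (gross-section yield governs)

Weld metal: throat = 0.707×0.5 = 0.3535 in, L = 2×4.9375 = 9.875 in. φR_n = 0.75 × 0.6 × 80 × 0.3535 × 9.875 = 125.7 kips.
Base metal shear (0.375 in plate): yield φR_n = 1.0×0.6×50×0.375×9.875 = 111.1 kips; rupture φR_n = 0.75×0.6×65×0.375×9.875 = 108.3 kips; take 108.3 kips (rupture).
Tension yield (gross): A_g = 4.25×0.375 = 1.5938 in². φR_n = 0.90 × 50 × 1.5938 = 71.7 kips.
Governing: min(125.7, 108.3, 71.7) = 71.7 kips → gross-section yield.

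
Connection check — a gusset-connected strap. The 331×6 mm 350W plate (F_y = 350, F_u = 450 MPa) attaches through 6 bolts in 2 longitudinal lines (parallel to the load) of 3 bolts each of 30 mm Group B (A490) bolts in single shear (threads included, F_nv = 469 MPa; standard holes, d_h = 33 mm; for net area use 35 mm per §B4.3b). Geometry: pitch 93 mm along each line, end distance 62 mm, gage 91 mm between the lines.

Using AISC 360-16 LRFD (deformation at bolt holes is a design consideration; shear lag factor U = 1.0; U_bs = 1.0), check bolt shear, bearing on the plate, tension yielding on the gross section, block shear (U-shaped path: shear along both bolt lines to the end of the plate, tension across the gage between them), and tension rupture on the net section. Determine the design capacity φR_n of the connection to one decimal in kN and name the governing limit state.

Bolt shear: A_b = π(30)²/4 = 706.86 mm². φR_n = 0.75 × 469 × 706.86 × 6 × 1 = 1491.8 kN.
Bearing (6 mm plate, F_u = 450 MPa): end bolts L_c = 62 − 33/2 = 45.5, R_n = min(1.2×45.5×6×450, 2.4×30×6×450) = 147.42 kN/bolt; interior L_c = 93 − 33 = 60, R_n = 194.4 kN/bolt. φR_n = 0.75 × (2×147.42 + 4×194.4) = 804.3 kN.
Tension yield (gross): A_g = 331×6 = 1986 mm². φR_n = 0.90 × 350 × 1986 = 625.6 kN.
Block shear: shear path 2×[62+2×93] = 2×248 mm, A_gv = 2976, A_nv = 2×(248 − 2.5×35)×6 = 1926 mm²; tension across gage: (91 − 1×35)×6 = 336 mm². R_n = min(0.6×450×1926, 0.6×350×2976) + 1.0×450×336 = min(520.02, 624.96) + 151.2 = 671.22 kN. φR_n = 0.75 × 671.22 = 503.4 kN.
Tension rupture (net): A_n = (331 − 2×35)×6 = 1566 mm² (U = 1.0, A_e = A_n). φR_n = 0.75 × 450 × 1566 = 528.5 kN.
Governing: min(1491.8, 804.3, 625.6, 503.4, 528.5) = 503.4 kN → block shear.

503.4 kN (block shear governs)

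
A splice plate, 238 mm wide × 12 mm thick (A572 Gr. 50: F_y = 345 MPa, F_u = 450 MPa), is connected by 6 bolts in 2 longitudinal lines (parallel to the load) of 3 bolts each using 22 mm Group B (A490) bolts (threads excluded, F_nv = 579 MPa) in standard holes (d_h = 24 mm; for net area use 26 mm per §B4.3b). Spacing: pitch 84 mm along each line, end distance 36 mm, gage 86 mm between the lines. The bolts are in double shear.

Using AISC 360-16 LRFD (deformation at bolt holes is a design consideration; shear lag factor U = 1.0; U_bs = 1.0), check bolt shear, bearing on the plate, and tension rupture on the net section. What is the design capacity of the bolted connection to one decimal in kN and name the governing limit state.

Bolt shear: A_b = π(22)²/4 = 380.13 mm². φR_n = 0.75 × 579 × 380.13 × 6 × 2 = 1980.9 kN.
Bearing (12 mm plate, F_u = 450 MPa): end bolts L_c = 36 − 24/2 = 24, R_n = min(1.2×24×12×450, 2.4×22×12×450) = 155.52 kN/bolt; interior L_c = 84 − 24 = 60, R_n = 285.12 kN/bolt. φR_n = 0.75 × (2×155.52 + 4×285.12) = 1088.6 kN.
Tension rupture (net): A_n = (238 − 2×26)×12 = 2232 mm² (U = 1.0, A_e = A_n). φR_n = 0.75 × 450 × 2232 = 753.3 kN.
Governing: min(1980.9, 1088.6, 753.3) = 753.3 kN → net-section rupture.

753.3 kN (net-section rupture governs)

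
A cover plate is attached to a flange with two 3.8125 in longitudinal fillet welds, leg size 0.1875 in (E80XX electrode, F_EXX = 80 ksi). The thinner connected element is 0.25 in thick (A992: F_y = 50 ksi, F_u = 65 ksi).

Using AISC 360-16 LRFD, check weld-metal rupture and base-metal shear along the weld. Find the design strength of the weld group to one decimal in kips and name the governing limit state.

Weld metal: throat = 0.707×0.1875 = 0.13256 in, L = 2×3.8125 = 7.625 in. φR_n = 0.75 × 0.6 × 80 × 0.13256 × 7.625 = 36.4 kips.
Base metal shear (0.25 in plate): yield φR_n = 1.0×0.6×50×0.25×7.625 = 57.2 kips; rupture φR_n = 0.75×0.6×65×0.25×7.625 = 55.8 kips; take 55.8 kips (rupture).
Governing: min(36.4, 55.8) = 36.4 kips → weld metal.

36.4 kips (weld metal governs)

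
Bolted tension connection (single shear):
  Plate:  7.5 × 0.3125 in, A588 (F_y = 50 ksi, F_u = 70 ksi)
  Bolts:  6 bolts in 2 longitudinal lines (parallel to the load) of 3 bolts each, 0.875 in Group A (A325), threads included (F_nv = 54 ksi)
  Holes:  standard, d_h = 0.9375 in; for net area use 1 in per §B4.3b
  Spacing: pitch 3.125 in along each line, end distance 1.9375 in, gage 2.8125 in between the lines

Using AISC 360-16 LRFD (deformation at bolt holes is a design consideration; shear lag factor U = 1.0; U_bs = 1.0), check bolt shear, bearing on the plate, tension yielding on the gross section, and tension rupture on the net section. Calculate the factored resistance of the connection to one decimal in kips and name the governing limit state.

Bolt shear: A_b = π(0.875)²/4 = 0.60132 in². φR_n = 0.75 × 54 × 0.60132 × 6 × 1 = 146.1 kips.
Bearing (0.3125 in plate, F_u = 70 ksi): end bolts L_c = 1.9375 − 0.9375/2 = 1.46875, R_n = min(1.2×1.46875×0.3125×70, 2.4×0.875×0.3125×70) = 38.555 kips/bolt; interior L_c = 3.125 − 0.9375 = 2.1875, R_n = 45.938 kips/bolt. φR_n = 0.75 × (2×38.555 + 4×45.938) = 195.6 kips.
Tension yield (gross): A_g = 7.5×0.3125 = 2.3438 in². φR_n = 0.90 × 50 × 2.3438 = 105.5 kips.
Tension rupture (net): A_n = (7.5 − 2×1)×0.3125 = 1.7188 in² (U = 1.0, A_e = A_n). φR_n = 0.75 × 70 × 1.7188 = 90.2 kips.
Governing: min(146.1, 195.6, 105.5, 90.2) = 90.2 kips → net-section rupture.

90.2 kips (net-section rupture governs)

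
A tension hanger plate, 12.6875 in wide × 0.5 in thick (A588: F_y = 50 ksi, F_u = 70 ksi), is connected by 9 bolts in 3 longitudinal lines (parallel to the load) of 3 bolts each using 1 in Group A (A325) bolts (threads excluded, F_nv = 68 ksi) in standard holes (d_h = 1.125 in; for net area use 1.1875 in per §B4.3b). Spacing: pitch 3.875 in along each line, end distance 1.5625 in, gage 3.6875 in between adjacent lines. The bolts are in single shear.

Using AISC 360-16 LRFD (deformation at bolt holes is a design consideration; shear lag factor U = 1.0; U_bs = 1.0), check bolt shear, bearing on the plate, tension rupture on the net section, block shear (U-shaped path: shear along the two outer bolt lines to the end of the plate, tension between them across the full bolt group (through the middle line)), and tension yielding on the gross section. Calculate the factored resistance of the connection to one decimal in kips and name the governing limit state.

Bolt shear: A_b = π(1)²/4 = 0.7854 in². φR_n = 0.75 × 68 × 0.7854 × 9 × 1 = 360.5 kips.
Bearing (0.5 in plate, F_u = 70 ksi): end bolts L_c = 1.5625 − 1.125/2 = 1, R_n = min(1.2×1×0.5×70, 2.4×1×0.5×70) = 42 kips/bolt; interior L_c = 3.875 − 1.125 = 2.75, R_n = 84 kips/bolt. φR_n = 0.75 × (3×42 + 6×84) = 472.5 kips.
Tension rupture (net): A_n = (12.6875 − 3×1.1875)×0.5 = 4.5625 in² (U = 1.0, A_e = A_n). φR_n = 0.75 × 70 × 4.5625 = 239.5 kips.
Block shear: shear path 2×[1.5625+2×3.875] = 2×9.3125 in, A_gv = 9.3125, A_nv = 2×(9.3125 − 2.5×1.1875)×0.5 = 6.3438 in²; tension across gage: (7.375 − 2×1.1875)×0.5 = 2.5 in². R_n = min(0.6×70×6.3438, 0.6×50×9.3125) + 1.0×70×2.5 = min(266.44, 279.38) + 175 = 441.44 kips. φR_n = 0.75 × 441.44 = 331.1 kips.
Tension yield (gross): A_g = 12.6875×0.5 = 6.3438 in². φR_n = 0.90 × 50 × 6.3438 = 285.5 kips.
Governing: min(360.5, 472.5, 239.5, 331.1, 285.5) = 239.5 kips → net-section rupture.

239.5 kips (net-section rupture governs)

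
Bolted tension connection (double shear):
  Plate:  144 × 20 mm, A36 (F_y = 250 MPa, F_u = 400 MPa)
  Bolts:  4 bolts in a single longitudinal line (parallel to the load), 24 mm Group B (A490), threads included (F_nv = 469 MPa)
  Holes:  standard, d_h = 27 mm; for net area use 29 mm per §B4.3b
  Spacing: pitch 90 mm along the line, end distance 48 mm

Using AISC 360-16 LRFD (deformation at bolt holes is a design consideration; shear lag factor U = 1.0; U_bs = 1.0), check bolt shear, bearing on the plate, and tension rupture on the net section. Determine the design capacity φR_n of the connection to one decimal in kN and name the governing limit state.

Bolt shear: A_b = π(24)²/4 = 452.39 mm². φR_n = 0.75 × 469 × 452.39 × 4 × 2 = 1273.0 kN.
Bearing (20 mm plate, F_u = 400 MPa): end bolts L_c = 48 − 27/2 = 34.5, R_n = min(1.2×34.5×20×400, 2.4×24×20×400) = 331.2 kN/bolt; interior L_c = 90 − 27 = 63, R_n = 460.8 kN/bolt. φR_n = 0.75 × (1×331.2 + 3×460.8) = 1285.2 kN.
Tension rupture (net): A_n = (144 − 1×29)×20 = 2300 mm² (U = 1.0, A_e = A_n). φR_n = 0.75 × 400 × 2300 = 690.0 kN.
Governing: min(1273.0, 1285.2, 690.0) = 690.0 kN → net-section rupture.

690.0 kN (net-section rupture governs)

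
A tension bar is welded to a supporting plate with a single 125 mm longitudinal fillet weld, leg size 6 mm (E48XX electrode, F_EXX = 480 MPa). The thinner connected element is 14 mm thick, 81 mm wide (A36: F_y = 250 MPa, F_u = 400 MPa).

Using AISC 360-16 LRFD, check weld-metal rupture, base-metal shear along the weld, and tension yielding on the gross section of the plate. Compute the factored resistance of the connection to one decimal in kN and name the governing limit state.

114.5 kN (weld metal governs)

Weld metal: throat = 0.707×6 = 4.242 mm, L = 125 mm. φR_n = 0.75 × 0.6 × 480 × 4.242 × 125 = 114.5 kN.
Base metal shear (14 mm plate): yield φR_n = 1.0×0.6×250×14×125 = 262.5 kN; rupture φR_n = 0.75×0.6×400×14×125 = 315.0 kN; take 262.5 kN (yield).
Tension yield (gross): A_g = 81×14 = 1134 mm². φR_n = 0.90 × 250 × 1134 = 255.2 kN.
Governing: min(114.5, 262.5, 255.2) = 114.5 kN → weld metal.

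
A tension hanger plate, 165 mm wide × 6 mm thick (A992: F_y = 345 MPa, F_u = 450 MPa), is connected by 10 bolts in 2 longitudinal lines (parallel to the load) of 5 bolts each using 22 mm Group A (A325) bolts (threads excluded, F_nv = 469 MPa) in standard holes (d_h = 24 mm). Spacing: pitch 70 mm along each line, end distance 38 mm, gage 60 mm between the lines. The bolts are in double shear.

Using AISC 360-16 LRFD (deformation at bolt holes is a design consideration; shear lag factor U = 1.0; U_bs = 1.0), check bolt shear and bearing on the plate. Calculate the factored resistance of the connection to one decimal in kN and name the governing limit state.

Bolt shear: A_b = π(22)²/4 = 380.13 mm². φR_n = 0.75 × 469 × 380.13 × 10 × 2 = 2674.2 kN.
Bearing (6 mm plate, F_u = 450 MPa): end bolts L_c = 38 − 24/2 = 26, R_n = min(1.2×26×6×450, 2.4×22×6×450) = 84.24 kN/bolt; interior L_c = 70 − 24 = 46, R_n = 142.56 kN/bolt. φR_n = 0.75 × (2×84.24 + 8×142.56) = 981.7 kN.
Governing: min(2674.2, 981.7) = 981.7 kN → bearing.

981.7 kN (bearing governs)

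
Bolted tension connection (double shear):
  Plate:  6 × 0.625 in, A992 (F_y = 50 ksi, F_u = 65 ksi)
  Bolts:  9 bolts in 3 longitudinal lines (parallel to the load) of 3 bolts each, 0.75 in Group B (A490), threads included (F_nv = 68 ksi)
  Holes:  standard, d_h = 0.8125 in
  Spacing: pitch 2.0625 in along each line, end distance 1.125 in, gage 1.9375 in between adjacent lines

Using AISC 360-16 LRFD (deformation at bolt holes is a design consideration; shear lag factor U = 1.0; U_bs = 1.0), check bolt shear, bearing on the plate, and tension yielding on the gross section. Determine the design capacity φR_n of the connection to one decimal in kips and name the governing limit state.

168.8 kips (gross-section yield governs)

Bolt shear: A_b = π(0.75)²/4 = 0.44179 in². φR_n = 0.75 × 68 × 0.44179 × 9 × 2 = 405.6 kips.
Bearing (0.625 in plate, F_u = 65 ksi): end bolts L_c = 1.125 − 0.8125/2 = 0.71875, R_n = min(1.2×0.71875×0.625×65, 2.4×0.75×0.625×65) = 35.039 kips/bolt; interior L_c = 2.0625 − 0.8125 = 1.25, R_n = 60.938 kips/bolt. φR_n = 0.75 × (3×35.039 + 6×60.938) = 353.1 kips.
Tension yield (gross): A_g = 6×0.625 = 3.75 in². φR_n = 0.90 × 50 × 3.75 = 168.8 kips.
Governing: min(405.6, 353.1, 168.8) = 168.8 kips → gross-section yield.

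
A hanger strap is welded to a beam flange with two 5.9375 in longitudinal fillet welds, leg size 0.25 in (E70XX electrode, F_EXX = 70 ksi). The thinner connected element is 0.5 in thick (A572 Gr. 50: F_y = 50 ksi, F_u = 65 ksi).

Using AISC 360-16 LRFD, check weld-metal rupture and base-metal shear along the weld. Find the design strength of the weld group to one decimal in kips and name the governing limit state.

66.1 kips (weld metal governs)

Weld metal: throat = 0.707×0.25 = 0.17675 in, L = 2×5.9375 = 11.875 in. φR_n = 0.75 × 0.6 × 70 × 0.17675 × 11.875 = 66.1 kips.
Base metal shear (0.5 in plate): yield φR_n = 1.0×0.6×50×0.5×11.875 = 178.1 kips; rupture φR_n = 0.75×0.6×65×0.5×11.875 = 173.7 kips; take 173.7 kips (rupture).
Governing: min(66.1, 173.7) = 66.1 kips → weld metal.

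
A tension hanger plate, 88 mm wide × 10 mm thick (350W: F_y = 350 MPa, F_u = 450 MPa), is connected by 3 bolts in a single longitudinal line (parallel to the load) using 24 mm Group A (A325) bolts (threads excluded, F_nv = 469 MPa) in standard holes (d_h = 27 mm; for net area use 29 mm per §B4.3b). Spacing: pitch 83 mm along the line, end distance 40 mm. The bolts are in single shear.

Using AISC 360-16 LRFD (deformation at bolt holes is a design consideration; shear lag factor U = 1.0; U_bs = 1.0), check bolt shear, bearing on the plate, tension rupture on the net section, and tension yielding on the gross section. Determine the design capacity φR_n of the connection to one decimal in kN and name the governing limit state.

199.1 kN (net-section rupture governs)

Bolt shear: A_b = π(24)²/4 = 452.39 mm². φR_n = 0.75 × 469 × 452.39 × 3 × 1 = 477.4 kN.
Bearing (10 mm plate, F_u = 450 MPa): end bolts L_c = 40 − 27/2 = 26.5, R_n = min(1.2×26.5×10×450, 2.4×24×10×450) = 143.1 kN/bolt; interior L_c = 83 − 27 = 56, R_n = 259.2 kN/bolt. φR_n = 0.75 × (1×143.1 + 2×259.2) = 496.1 kN.
Tension rupture (net): A_n = (88 − 1×29)×10 = 590 mm² (U = 1.0, A_e = A_n). φR_n = 0.75 × 450 × 590 = 199.1 kN.
Tension yield (gross): A_g = 88×10 = 880 mm². φR_n = 0.90 × 350 × 880 = 277.2 kN.
Governing: min(477.4, 496.1, 199.1, 277.2) = 199.1 kN → net-section rupture.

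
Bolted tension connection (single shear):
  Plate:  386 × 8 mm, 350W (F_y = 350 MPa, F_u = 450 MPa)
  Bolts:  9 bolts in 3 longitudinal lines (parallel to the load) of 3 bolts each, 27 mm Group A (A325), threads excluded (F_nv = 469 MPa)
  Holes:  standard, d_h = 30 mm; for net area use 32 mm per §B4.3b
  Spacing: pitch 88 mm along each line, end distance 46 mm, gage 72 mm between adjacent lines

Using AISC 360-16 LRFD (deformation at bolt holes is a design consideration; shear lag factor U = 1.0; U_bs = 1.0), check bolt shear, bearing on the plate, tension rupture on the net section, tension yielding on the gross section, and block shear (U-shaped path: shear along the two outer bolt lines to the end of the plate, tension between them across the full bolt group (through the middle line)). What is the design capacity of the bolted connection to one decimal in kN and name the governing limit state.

676.1 kN (block shear governs)

Bolt shear: A_b = π(27)²/4 = 572.56 mm². φR_n = 0.75 × 469 × 572.56 × 9 × 1 = 1812.6 kN.
Bearing (8 mm plate, F_u = 450 MPa): end bolts L_c = 46 − 30/2 = 31, R_n = min(1.2×31×8×450, 2.4×27×8×450) = 133.92 kN/bolt; interior L_c = 88 − 30 = 58, R_n = 233.28 kN/bolt. φR_n = 0.75 × (3×133.92 + 6×233.28) = 1351.1 kN.
Tension rupture (net): A_n = (386 − 3×32)×8 = 2320 mm² (U = 1.0, A_e = A_n). φR_n = 0.75 × 450 × 2320 = 783.0 kN.
Tension yield (gross): A_g = 386×8 = 3088 mm². φR_n = 0.90 × 350 × 3088 = 972.7 kN.
Block shear: shear path 2×[46+2×88] = 2×222 mm, A_gv = 3552, A_nv = 2×(222 − 2.5×32)×8 = 2272 mm²; tension across gage: (144 − 2×32)×8 = 640 mm². R_n = min(0.6×450×2272, 0.6×350×3552) + 1.0×450×640 = min(613.44, 745.92) + 288 = 901.44 kN. φR_n = 0.75 × 901.44 = 676.1 kN.
Governing: min(1812.6, 1351.1, 783.0, 972.7, 676.1) = 676.1 kN → block shear.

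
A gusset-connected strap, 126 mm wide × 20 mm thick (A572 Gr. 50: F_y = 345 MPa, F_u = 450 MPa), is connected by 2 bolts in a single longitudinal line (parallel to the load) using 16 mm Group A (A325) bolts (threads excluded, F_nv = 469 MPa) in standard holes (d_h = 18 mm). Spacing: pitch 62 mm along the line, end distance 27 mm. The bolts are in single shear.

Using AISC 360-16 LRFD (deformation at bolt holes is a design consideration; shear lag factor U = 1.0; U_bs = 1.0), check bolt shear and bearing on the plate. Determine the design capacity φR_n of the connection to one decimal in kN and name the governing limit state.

141.4 kN (bolt shear governs)

Bolt shear: A_b = π(16)²/4 = 201.06 mm². φR_n = 0.75 × 469 × 201.06 × 2 × 1 = 141.4 kN.
Bearing (20 mm plate, F_u = 450 MPa): end bolts L_c = 27 − 18/2 = 18, R_n = min(1.2×18×20×450, 2.4×16×20×450) = 194.4 kN/bolt; interior L_c = 62 − 18 = 44, R_n = 345.6 kN/bolt. φR_n = 0.75 × (1×194.4 + 1×345.6) = 405.0 kN.
Governing: min(141.4, 405.0) = 141.4 kN → bolt shear.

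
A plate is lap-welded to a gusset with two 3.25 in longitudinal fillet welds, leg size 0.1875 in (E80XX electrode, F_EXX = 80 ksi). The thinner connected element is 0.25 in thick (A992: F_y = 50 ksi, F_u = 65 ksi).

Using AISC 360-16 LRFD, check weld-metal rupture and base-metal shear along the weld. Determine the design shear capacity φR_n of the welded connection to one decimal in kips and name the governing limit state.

Weld metal: throat = 0.707×0.1875 = 0.13256 in, L = 2×3.25 = 6.5 in. φR_n = 0.75 × 0.6 × 80 × 0.13256 × 6.5 = 31.0 kips.
Base metal shear (0.25 in plate): yield φR_n = 1.0×0.6×50×0.25×6.5 = 48.8 kips; rupture φR_n = 0.75×0.6×65×0.25×6.5 = 47.5 kips; take 47.5 kips (rupture).
Governing: min(31.0, 47.5) = 31.0 kips → weld metal.

31.0 kips (weld metal governs)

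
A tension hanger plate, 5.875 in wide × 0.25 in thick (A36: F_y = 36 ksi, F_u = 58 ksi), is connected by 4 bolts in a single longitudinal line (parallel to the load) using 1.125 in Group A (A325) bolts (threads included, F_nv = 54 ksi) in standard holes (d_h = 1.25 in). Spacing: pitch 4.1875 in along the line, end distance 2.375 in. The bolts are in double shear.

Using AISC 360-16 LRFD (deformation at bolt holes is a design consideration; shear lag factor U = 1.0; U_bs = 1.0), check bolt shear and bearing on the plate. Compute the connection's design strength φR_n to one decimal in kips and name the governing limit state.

110.9 kips (bearing governs)

Bolt shear: A_b = π(1.125)²/4 = 0.99402 in². φR_n = 0.75 × 54 × 0.99402 × 4 × 2 = 322.1 kips.
Bearing (0.25 in plate, F_u = 58 ksi): end bolts L_c = 2.375 − 1.25/2 = 1.75, R_n = min(1.2×1.75×0.25×58, 2.4×1.125×0.25×58) = 30.45 kips/bolt; interior L_c = 4.1875 − 1.25 = 2.9375, R_n = 39.15 kips/bolt. φR_n = 0.75 × (1×30.45 + 3×39.15) = 110.9 kips.
Governing: min(322.1, 110.9) = 110.9 kips → bearing.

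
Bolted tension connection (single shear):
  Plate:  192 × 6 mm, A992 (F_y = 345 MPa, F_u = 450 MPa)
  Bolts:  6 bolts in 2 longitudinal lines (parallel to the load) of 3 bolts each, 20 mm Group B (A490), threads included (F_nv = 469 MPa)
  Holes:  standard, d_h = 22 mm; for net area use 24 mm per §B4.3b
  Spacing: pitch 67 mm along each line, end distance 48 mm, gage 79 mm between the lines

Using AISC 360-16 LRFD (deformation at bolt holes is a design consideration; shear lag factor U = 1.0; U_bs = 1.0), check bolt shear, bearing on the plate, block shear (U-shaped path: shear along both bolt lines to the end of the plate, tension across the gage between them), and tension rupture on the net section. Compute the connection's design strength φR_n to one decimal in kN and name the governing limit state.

291.6 kN (net-section rupture governs)

Bolt shear: A_b = π(20)²/4 = 314.16 mm². φR_n = 0.75 × 469 × 314.16 × 6 × 1 = 663.0 kN.
Bearing (6 mm plate, F_u = 450 MPa): end bolts L_c = 48 − 22/2 = 37, R_n = min(1.2×37×6×450, 2.4×20×6×450) = 119.88 kN/bolt; interior L_c = 67 − 22 = 45, R_n = 129.6 kN/bolt. φR_n = 0.75 × (2×119.88 + 4×129.6) = 568.6 kN.
Block shear: shear path 2×[48+2×67] = 2×182 mm, A_gv = 2184, A_nv = 2×(182 − 2.5×24)×6 = 1464 mm²; tension across gage: (79 − 1×24)×6 = 330 mm². R_n = min(0.6×450×1464, 0.6×345×2184) + 1.0×450×330 = min(395.28, 452.09) + 148.5 = 543.78 kN. φR_n = 0.75 × 543.78 = 407.8 kN.
Tension rupture (net): A_n = (192 − 2×24)×6 = 864 mm² (U = 1.0, A_e = A_n). φR_n = 0.75 × 450 × 864 = 291.6 kN.
Governing: min(663.0, 568.6, 407.8, 291.6) = 291.6 kN → net-section rupture.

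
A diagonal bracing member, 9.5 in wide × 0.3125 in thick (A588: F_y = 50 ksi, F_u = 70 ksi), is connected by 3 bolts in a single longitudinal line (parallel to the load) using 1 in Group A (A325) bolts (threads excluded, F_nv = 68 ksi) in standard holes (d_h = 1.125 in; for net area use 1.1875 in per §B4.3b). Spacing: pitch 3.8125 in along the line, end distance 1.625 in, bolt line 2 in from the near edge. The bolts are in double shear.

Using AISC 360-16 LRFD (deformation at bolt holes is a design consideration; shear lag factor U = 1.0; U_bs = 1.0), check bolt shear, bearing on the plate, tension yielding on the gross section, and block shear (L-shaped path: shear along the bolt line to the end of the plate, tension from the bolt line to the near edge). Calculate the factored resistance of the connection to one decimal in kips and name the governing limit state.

84.9 kips (block shear governs)

Bolt shear: A_b = π(1)²/4 = 0.7854 in². φR_n = 0.75 × 68 × 0.7854 × 3 × 2 = 240.3 kips.
Bearing (0.3125 in plate, F_u = 70 ksi): end bolts L_c = 1.625 − 1.125/2 = 1.0625, R_n = min(1.2×1.0625×0.3125×70, 2.4×1×0.3125×70) = 27.891 kips/bolt; interior L_c = 3.8125 − 1.125 = 2.6875, R_n = 52.5 kips/bolt. φR_n = 0.75 × (1×27.891 + 2×52.5) = 99.7 kips.
Tension yield (gross): A_g = 9.5×0.3125 = 2.9688 in². φR_n = 0.90 × 50 × 2.9688 = 133.6 kips.
Block shear: shear path 1×[1.625+2×3.8125] = 1×9.25 in, A_gv = 2.8906, A_nv = 1×(9.25 − 2.5×1.1875)×0.3125 = 1.9629 in²; tension to near edge: (2 − 0.5×1.1875)×0.3125 = 0.43945 in². R_n = min(0.6×70×1.9629, 0.6×50×2.8906) + 1.0×70×0.43945 = min(82.442, 86.718) + 30.762 = 113.2 kips. φR_n = 0.75 × 113.2 = 84.9 kips.
Governing: min(240.3, 99.7, 133.6, 84.9) = 84.9 kips → block shear.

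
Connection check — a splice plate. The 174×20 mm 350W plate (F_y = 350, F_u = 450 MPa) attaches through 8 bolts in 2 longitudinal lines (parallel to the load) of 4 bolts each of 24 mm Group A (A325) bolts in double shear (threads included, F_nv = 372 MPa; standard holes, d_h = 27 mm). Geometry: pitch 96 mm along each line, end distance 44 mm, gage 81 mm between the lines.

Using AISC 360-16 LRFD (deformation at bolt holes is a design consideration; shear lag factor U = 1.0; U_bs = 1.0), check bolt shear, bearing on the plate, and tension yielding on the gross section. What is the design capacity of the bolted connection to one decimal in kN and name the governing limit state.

1096.2 kN (gross-section yield governs)

Bolt shear: A_b = π(24)²/4 = 452.39 mm². φR_n = 0.75 × 372 × 452.39 × 8 × 2 = 2019.5 kN.
Bearing (20 mm plate, F_u = 450 MPa): end bolts L_c = 44 − 27/2 = 30.5, R_n = min(1.2×30.5×20×450, 2.4×24×20×450) = 329.4 kN/bolt; interior L_c = 96 − 27 = 69, R_n = 518.4 kN/bolt. φR_n = 0.75 × (2×329.4 + 6×518.4) = 2826.9 kN.
Tension yield (gross): A_g = 174×20 = 3480 mm². φR_n = 0.90 × 350 × 3480 = 1096.2 kN.
Governing: min(2019.5, 2826.9, 1096.2) = 1096.2 kN → gross-section yield.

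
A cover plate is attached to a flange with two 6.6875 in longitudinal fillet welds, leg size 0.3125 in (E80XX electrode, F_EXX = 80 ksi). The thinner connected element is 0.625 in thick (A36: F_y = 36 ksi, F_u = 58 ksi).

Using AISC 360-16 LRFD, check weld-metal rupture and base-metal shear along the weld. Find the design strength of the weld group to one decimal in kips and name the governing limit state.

106.4 kips (weld metal governs)

Weld metal: throat = 0.707×0.3125 = 0.22094 in, L = 2×6.6875 = 13.375 in. φR_n = 0.75 × 0.6 × 80 × 0.22094 × 13.375 = 106.4 kips.
Base metal shear (0.625 in plate): yield φR_n = 1.0×0.6×36×0.625×13.375 = 180.6 kips; rupture φR_n = 0.75×0.6×58×0.625×13.375 = 218.2 kips; take 180.6 kips (yield).
Governing: min(106.4, 180.6) = 106.4 kips → weld metal.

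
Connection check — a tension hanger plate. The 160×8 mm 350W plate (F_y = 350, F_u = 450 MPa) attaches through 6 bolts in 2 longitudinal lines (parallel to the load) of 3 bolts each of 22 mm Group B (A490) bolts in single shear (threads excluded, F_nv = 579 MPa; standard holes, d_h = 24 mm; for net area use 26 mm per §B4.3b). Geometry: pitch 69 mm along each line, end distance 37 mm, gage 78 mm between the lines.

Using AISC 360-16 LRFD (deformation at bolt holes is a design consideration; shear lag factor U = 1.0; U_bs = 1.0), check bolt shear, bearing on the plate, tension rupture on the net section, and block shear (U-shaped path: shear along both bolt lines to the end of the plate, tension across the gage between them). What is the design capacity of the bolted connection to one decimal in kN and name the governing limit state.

291.6 kN (net-section rupture governs)

Bolt shear: A_b = π(22)²/4 = 380.13 mm². φR_n = 0.75 × 579 × 380.13 × 6 × 1 = 990.4 kN.
Bearing (8 mm plate, F_u = 450 MPa): end bolts L_c = 37 − 24/2 = 25, R_n = min(1.2×25×8×450, 2.4×22×8×450) = 108 kN/bolt; interior L_c = 69 − 24 = 45, R_n = 190.08 kN/bolt. φR_n = 0.75 × (2×108 + 4×190.08) = 732.2 kN.
Tension rupture (net): A_n = (160 − 2×26)×8 = 864 mm² (U = 1.0, A_e = A_n). φR_n = 0.75 × 450 × 864 = 291.6 kN.
Block shear: shear path 2×[37+2×69] = 2×175 mm, A_gv = 2800, A_nv = 2×(175 − 2.5×26)×8 = 1760 mm²; tension across gage: (78 − 1×26)×8 = 416 mm². R_n = min(0.6×450×1760, 0.6×350×2800) + 1.0×450×416 = min(475.2, 588) + 187.2 = 662.4 kN. φR_n = 0.75 × 662.4 = 496.8 kN.
Governing: min(990.4, 732.2, 291.6, 496.8) = 291.6 kN → net-section rupture.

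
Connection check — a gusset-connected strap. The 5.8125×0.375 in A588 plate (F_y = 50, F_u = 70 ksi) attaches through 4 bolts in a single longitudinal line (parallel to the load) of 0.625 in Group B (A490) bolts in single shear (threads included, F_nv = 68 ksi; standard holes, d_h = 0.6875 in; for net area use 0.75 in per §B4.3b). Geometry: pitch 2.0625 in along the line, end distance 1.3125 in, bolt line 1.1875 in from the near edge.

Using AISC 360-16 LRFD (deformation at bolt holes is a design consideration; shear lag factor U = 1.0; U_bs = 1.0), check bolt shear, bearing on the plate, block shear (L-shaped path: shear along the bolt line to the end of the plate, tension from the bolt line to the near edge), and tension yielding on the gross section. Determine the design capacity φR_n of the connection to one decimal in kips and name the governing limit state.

Bolt shear: A_b = π(0.625)²/4 = 0.3068 in². φR_n = 0.75 × 68 × 0.3068 × 4 × 1 = 62.6 kips.
Bearing (0.375 in plate, F_u = 70 ksi): end bolts L_c = 1.3125 − 0.6875/2 = 0.96875, R_n = min(1.2×0.96875×0.375×70, 2.4×0.625×0.375×70) = 30.516 kips/bolt; interior L_c = 2.0625 − 0.6875 = 1.375, R_n = 39.375 kips/bolt. φR_n = 0.75 × (1×30.516 + 3×39.375) = 111.5 kips.
Block shear: shear path 1×[1.3125+3×2.0625] = 1×7.5 in, A_gv = 2.8125, A_nv = 1×(7.5 − 3.5×0.75)×0.375 = 1.8281 in²; tension to near edge: (1.1875 − 0.5×0.75)×0.375 = 0.30469 in². R_n = min(0.6×70×1.8281, 0.6×50×2.8125) + 1.0×70×0.30469 = min(76.78, 84.375) + 21.328 = 98.108 kips. φR_n = 0.75 × 98.108 = 73.6 kips.
Tension yield (gross): A_g = 5.8125×0.375 = 2.1797 in². φR_n = 0.90 × 50 × 2.1797 = 98.1 kips.
Governing: min(62.6, 111.5, 73.6, 98.1) = 62.6 kips → bolt shear.

62.6 kips (bolt shear governs)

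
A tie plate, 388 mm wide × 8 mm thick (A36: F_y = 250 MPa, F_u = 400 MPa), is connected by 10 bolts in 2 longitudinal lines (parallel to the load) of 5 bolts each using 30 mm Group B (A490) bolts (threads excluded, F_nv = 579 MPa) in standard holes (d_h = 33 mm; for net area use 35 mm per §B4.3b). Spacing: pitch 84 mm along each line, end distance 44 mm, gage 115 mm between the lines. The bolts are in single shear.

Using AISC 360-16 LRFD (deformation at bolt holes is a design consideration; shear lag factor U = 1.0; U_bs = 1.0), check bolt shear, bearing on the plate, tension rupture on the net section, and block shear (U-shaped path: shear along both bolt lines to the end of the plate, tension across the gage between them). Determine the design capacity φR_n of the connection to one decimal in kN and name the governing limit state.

Bolt shear: A_b = π(30)²/4 = 706.86 mm². φR_n = 0.75 × 579 × 706.86 × 10 × 1 = 3069.5 kN.
Bearing (8 mm plate, F_u = 400 MPa): end bolts L_c = 44 − 33/2 = 27.5, R_n = min(1.2×27.5×8×400, 2.4×30×8×400) = 105.6 kN/bolt; interior L_c = 84 − 33 = 51, R_n = 195.84 kN/bolt. φR_n = 0.75 × (2×105.6 + 8×195.84) = 1333.4 kN.
Tension rupture (net): A_n = (388 − 2×35)×8 = 2544 mm² (U = 1.0, A_e = A_n). φR_n = 0.75 × 400 × 2544 = 763.2 kN.
Block shear: shear path 2×[44+4×84] = 2×380 mm, A_gv = 6080, A_nv = 2×(380 − 4.5×35)×8 = 3560 mm²; tension across gage: (115 − 1×35)×8 = 640 mm². R_n = min(0.6×400×3560, 0.6×250×6080) + 1.0×400×640 = min(854.4, 912) + 256 = 1110.4 kN. φR_n = 0.75 × 1110.4 = 832.8 kN.
Governing: min(3069.5, 1333.4, 763.2, 832.8) = 763.2 kN → net-section rupture.

763.2 kN (net-section rupture governs)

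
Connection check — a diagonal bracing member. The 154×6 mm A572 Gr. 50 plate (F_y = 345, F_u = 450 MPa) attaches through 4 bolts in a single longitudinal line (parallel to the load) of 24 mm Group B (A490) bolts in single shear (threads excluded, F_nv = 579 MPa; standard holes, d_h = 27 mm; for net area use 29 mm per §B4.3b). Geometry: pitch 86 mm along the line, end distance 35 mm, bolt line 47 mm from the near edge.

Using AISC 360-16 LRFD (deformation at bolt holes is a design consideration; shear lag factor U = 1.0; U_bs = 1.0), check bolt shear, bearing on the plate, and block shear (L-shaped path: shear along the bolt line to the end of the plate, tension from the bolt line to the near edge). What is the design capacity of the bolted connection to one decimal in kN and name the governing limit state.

298.5 kN (block shear governs)

Bolt shear: A_b = π(24)²/4 = 452.39 mm². φR_n = 0.75 × 579 × 452.39 × 4 × 1 = 785.8 kN.
Bearing (6 mm plate, F_u = 450 MPa): end bolts L_c = 35 − 27/2 = 21.5, R_n = min(1.2×21.5×6×450, 2.4×24×6×450) = 69.66 kN/bolt; interior L_c = 86 − 27 = 59, R_n = 155.52 kN/bolt. φR_n = 0.75 × (1×69.66 + 3×155.52) = 402.2 kN.
Block shear: shear path 1×[35+3×86] = 1×293 mm, A_gv = 1758, A_nv = 1×(293 − 3.5×29)×6 = 1149 mm²; tension to near edge: (47 − 0.5×29)×6 = 195 mm². R_n = min(0.6×450×1149, 0.6×345×1758) + 1.0×450×195 = min(310.23, 363.91) + 87.75 = 397.98 kN. φR_n = 0.75 × 397.98 = 298.5 kN.
Governing: min(785.8, 402.2, 298.5) = 298.5 kN → block shear.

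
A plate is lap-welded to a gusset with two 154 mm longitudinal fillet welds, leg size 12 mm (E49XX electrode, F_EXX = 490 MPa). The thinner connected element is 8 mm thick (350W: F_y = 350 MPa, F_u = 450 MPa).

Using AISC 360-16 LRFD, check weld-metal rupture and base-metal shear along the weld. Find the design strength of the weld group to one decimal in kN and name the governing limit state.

499.0 kN (base-metal shear governs)

Weld metal: throat = 0.707×12 = 8.484 mm, L = 2×154 = 308 mm. φR_n = 0.75 × 0.6 × 490 × 8.484 × 308 = 576.2 kN.
Base metal shear (8 mm plate): yield φR_n = 1.0×0.6×350×8×308 = 517.4 kN; rupture φR_n = 0.75×0.6×450×8×308 = 499.0 kN; take 499.0 kN (rupture).
Governing: min(576.2, 499.0) = 499.0 kN → base-metal shear.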